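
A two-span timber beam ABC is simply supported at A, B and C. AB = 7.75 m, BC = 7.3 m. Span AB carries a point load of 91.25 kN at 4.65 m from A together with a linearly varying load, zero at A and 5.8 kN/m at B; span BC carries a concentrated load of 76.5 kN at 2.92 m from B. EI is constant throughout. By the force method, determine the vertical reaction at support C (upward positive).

Release continuity at B by inserting a hinge; the redundant is the internal moment M_B. The primary structure is two simply-supported spans AB and BC.
Discontinuity in slope at B on the released structure — sum the simple-span end rotations:
  span AB: point load 91.25 at a = 4.65: Pab(L + a)/(6LEI) = 350.8/EI
  span AB: triangular load, peak 5.8: w₀L³/(45EI) = 60/EI
  span BC: point load 76.5 at a = 2.92: Pab(L + b)/(6LEI) = 260.9/EI
  relative rotation θ_0 = (410.8 + 260.9)/EI = 671.7/EI
A unit hogging moment at B produces rotation L₁/(3EI) + L₂/(3EI) = 5.017/EI.
Slope continuity at B: θ_0 = M_B·5.017/EI, so M_B = 671.7/5.017 = 133.9 kN·m (hogging).
Span BC, ΣM about C: R_B^{BC}·7.3 = 335.1 + 133.9, so R_B^{BC} = 64.24 kN and R_C = 76.5 − 64.24 = 12.26 kN.

R_C = 12.26 kN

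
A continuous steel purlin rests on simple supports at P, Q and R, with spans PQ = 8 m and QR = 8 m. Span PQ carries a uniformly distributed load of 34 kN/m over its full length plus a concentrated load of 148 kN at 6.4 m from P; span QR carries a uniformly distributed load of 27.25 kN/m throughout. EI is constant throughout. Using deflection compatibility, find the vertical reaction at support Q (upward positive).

Take M_Q as the redundant. Released structure: two simple spans PQ and QR with a hinge at Q.
End slopes at the hinge Q, treating each span as simply supported:
  span PQ: UDL 34: wL³/(24EI) = 725.3/EI
  span PQ: point load 148 at a = 6.4: Pab(L + a)/(6LEI) = 454.7/EI
  span QR: UDL 27.25: wL³/(24EI) = 581.3/EI
  relative rotation θ_0 = (1180 + 581.3)/EI = 1761/EI
A unit hogging moment at Q produces rotation L₁/(3EI) + L₂/(3EI) = 5.333/EI.
Slope continuity at Q: θ_0 = M_Q·5.333/EI, so M_Q = 1761/5.333 = 330.2 kN·m (hogging).
Span PQ, ΣM about P with M_Q applied at Q: R_Q^{PQ}·8 = 2035 + 330.2, so R_Q^{PQ} = 295.7 kN and R_P = 420 − 295.7 = 124.3 kN.
Span QR, ΣM about R: R_Q^{QR}·8 = 872 + 330.2, so R_Q^{QR} = 150.3 kN and R_R = 218 − 150.3 = 67.72 kN.
R_Q = 295.7 + 150.3 = 446 kN.

R_Q = 446 kN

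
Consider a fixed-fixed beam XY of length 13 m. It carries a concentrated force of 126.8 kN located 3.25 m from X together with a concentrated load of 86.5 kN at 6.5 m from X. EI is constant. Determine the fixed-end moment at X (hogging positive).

Release both end moments; the primary structure is a simply-supported span XY with redundants M_X and M_Y.
Simple-span end rotations at X and Y under the given loads:
  at X: point load 126.8 at a = 3.25: Pab(L + b)/(6LEI) = 1172/EI
  at Y: point load 126.8 at a = 3.25: Pab(L + a)/(6LEI) = 837.1/EI
  at X: point load 86.5 at a = 6.5: Pab(L + b)/(6LEI) = 913.7/EI
  at Y: point load 86.5 at a = 6.5: Pab(L + a)/(6LEI) = 913.7/EI
  θ_X0 = 2086/EI,  θ_Y0 = 1751/EI
Flexibility coefficients: a unit moment at one end gives L/(3EI) there and L/(6EI) at the far end, so f₁₁ = f₂₂ = 4.333/EI and f₁₂ = f₂₁ = 2.167/EI.
Compatibility — zero rotation at each built-in end:
  4.333 M_X + 2.167 M_Y = 2086
  2.167 M_X + 4.333 M_Y = 1751
Solving the pair gives M_X = 372.4 kN·m and M_Y = 217.8 kN·m (hogging).

M_X = 372.4 kN·m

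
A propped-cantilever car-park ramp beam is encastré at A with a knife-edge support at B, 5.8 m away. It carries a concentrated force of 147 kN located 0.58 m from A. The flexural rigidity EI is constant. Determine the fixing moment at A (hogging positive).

Take the reaction at B as the redundant and release it; the primary structure is a cantilever fixed at A.
Downward deflection at the released point B due to the loads:
  point load 147 at a = 0.58: Pa²(3L − a)/(6EI) = 138.6/EI
Tip deflection under a unit load at B: L³/(3EI) = 65.04/EI.
The prop prevents deflection at B: R_B = δ_0/δ_{BB} = 138.6/65.04 = 2.131 kN.
Moment equilibrium about A: M_A = Σ(load moments about A) − R_B·L = 85.26 − 2.131×5.8 = 72.9 kN·m.

M_A = 72.9 kN·m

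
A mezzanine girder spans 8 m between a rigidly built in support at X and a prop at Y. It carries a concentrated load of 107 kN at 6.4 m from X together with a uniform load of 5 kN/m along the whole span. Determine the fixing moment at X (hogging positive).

Release the roller at Y. Primary structure: cantilever fixed at X.
Deflection at Y on the released cantilever, summing each load's contribution:
  point load 107 at a = 6.4: Pa²(3L − a)/(6EI) = 12856/EI
  UDL 5: wL⁴/(8EI) = 2560/EI
  δ_0 = 15416/EI
Tip deflection under a unit load at Y: L³/(3EI) = 170.7/EI.
Compatibility at Y: δ_0 − R_Y·δ_{YY} = 0, so R_Y = 15416/170.7 = 90.33 kN.
Moment equilibrium about X: M_X = Σ(load moments about X) − R_Y·L = 844.8 − 90.33×8 = 122.2 kN·m.

M_X = 122.2 kN·m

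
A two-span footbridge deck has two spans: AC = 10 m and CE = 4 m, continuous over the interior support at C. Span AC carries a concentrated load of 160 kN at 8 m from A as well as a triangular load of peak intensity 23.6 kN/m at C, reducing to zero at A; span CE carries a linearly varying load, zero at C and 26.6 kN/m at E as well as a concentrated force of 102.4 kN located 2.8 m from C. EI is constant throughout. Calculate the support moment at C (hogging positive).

M_C = 300 kN·m

Release continuity at C by inserting a hinge; the redundant is the internal moment M_C. The primary structure is two simply-supported spans AC and CE.
Rotations at C on the released spans (each span's end-slope, ×1/EI):
  span AC: point load 160 at a = 8: Pab(L + a)/(6LEI) = 768/EI
  span AC: triangular load, peak 23.6: w₀L³/(45EI) = 524.4/EI
  span CE: triangular load, peak 26.6: 7w₀L³/(360EI) = 33.1/EI
  span CE: point load 102.4 at a = 2.8: Pab(L + b)/(6LEI) = 74.55/EI
  relative rotation θ_0 = (1292 + 107.6)/EI = 1400/EI
A unit hogging moment at C produces rotation L₁/(3EI) + L₂/(3EI) = 4.667/EI.
Compatibility: M_C·(L₁+L₂)/(3EI) = θ_0, giving M_C = 300 kN·m (hogging).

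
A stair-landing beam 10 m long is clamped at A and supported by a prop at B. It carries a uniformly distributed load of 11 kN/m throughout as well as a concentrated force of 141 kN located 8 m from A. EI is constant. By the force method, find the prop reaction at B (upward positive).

Take the reaction at B as the redundant and release it; the primary structure is a cantilever fixed at A.
Downward deflection at the released point B due to the loads:
  UDL 11: wL⁴/(8EI) = 13750/EI
  point load 141 at a = 8: Pa²(3L − a)/(6EI) = 33088/EI
  δ_0 = 46838/EI
Flexibility coefficient — unit upward force at B: δ_{BB} = L³/(3EI) = 333.3/EI.
The prop prevents deflection at B: R_B = δ_0/δ_{BB} = 46838/333.3 = 140.5 kN.

R_B = 140.5 kN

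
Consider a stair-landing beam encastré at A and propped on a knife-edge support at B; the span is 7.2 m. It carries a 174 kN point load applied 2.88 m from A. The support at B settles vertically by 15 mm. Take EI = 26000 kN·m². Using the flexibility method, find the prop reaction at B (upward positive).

R_B = 33.06 kN

Take the reaction at B as the redundant and release it; the primary structure is a cantilever fixed at A.
Free-end deflection of the primary structure under the applied loading (downward +):
  point load 174 at a = 2.88: Pa²(3L − a)/(6EI) = 4503/EI
Flexibility coefficient — unit upward force at B: δ_{BB} = L³/(3EI) = 124.4/EI.
With EI = 26000 kN·m²: δ_0 = 0.17319 m and δ_{BB} = 0.004785 m/kN.
Compatibility — the beam at B must follow the support down by 0.015 m: δ_0 − R_B·δ_{BB} = 0.015, so R_B = (0.17319 − 0.015)/0.004785 = 33.06 kN.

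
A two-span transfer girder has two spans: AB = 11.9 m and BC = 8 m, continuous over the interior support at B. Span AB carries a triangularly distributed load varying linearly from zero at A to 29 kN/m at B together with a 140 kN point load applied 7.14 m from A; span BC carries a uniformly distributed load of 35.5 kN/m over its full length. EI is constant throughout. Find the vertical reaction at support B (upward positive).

R_B = 439.1 kN

Take M_B as the redundant. Released structure: two simple spans AB and BC with a hinge at B.
End slopes at the hinge B, treating each span as simply supported:
  span AB: triangular load, peak 29: w₀L³/(45EI) = 1086/EI
  span AB: point load 140 at a = 7.14: Pab(L + a)/(6LEI) = 1269/EI
  span BC: UDL 35.5: wL³/(24EI) = 757.3/EI
  relative rotation θ_0 = (2355 + 757.3)/EI = 3112/EI
A unit hogging moment at B produces rotation L₁/(3EI) + L₂/(3EI) = 6.633/EI.
Slope continuity at B: θ_0 = M_B·6.633/EI, so M_B = 3112/6.633 = 469.2 kN·m (hogging).
Span AB, ΣM about A with M_B applied at B: R_B^{AB}·11.9 = 2368 + 469.2, so R_B^{AB} = 238.5 kN and R_A = 312.6 − 238.5 = 74.09 kN.
Span BC, ΣM about C: R_B^{BC}·8 = 1136 + 469.2, so R_B^{BC} = 200.6 kN and R_C = 284 − 200.6 = 83.35 kN.
R_B = 238.5 + 200.6 = 439.1 kN.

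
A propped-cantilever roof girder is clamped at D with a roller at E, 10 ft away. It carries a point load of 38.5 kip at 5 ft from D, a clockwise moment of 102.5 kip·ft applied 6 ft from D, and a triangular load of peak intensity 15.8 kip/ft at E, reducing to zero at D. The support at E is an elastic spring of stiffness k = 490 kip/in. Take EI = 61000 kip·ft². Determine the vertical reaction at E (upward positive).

R_E = 66.33 kip

Remove the prop at E; the released (primary) structure is a cantilever built in at D.
Primary-structure tip deflection at E by superposition:
  point load 38.5 at a = 5: Pa²(3L − a)/(6EI) = 4010/EI
  clockwise couple 102.5 at a = 6: M₀a(2L − a)/(2EI) = 4305/EI
  triangular load, peak 15.8 at the free end: 11w₀L⁴/(120EI) = 14483/EI
  δ_0 = 22799/EI
Flexibility coefficient — unit upward force at E: δ_{EE} = L³/(3EI) = 333.3/EI.
With EI = 61000 kip·ft²: δ_0 = 0.37375 ft and δ_{EE} = 0.005464 ft/kip.
Compatibility — the spring shortens by R_E/k under the reaction it provides: δ_0 − R_E·δ_{EE} = R_E/k. With 1/k = 1/(490×12) ft/kip = 0.00017 ft/kip, R_E = δ_0 / (δ_{EE} + 1/k) = 0.37375 / (0.005464 + 0.00017) = 66.33 kip.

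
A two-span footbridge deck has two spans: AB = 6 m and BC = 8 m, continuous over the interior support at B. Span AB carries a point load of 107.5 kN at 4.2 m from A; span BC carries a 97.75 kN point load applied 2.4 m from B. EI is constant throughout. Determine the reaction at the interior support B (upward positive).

Insert a hinge at B; M_B is the redundant, and each span becomes simply supported.
End slopes at the hinge B, treating each span as simply supported:
  span AB: point load 107.5 at a = 4.2: Pab(L + a)/(6LEI) = 230.3/EI
  span BC: point load 97.75 at a = 2.4: Pab(L + b)/(6LEI) = 372.2/EI
  relative rotation θ_0 = (230.3 + 372.2)/EI = 602.5/EI
A unit hogging moment at B produces rotation L₁/(3EI) + L₂/(3EI) = 4.667/EI.
Slope continuity at B: θ_0 = M_B·4.667/EI, so M_B = 602.5/4.667 = 129.1 kN·m (hogging).
Span AB, ΣM about A with M_B applied at B: R_B^{AB}·6 = 451.5 + 129.1, so R_B^{AB} = 96.77 kN and R_A = 107.5 − 96.77 = 10.73 kN.
Span BC, ΣM about C: R_B^{BC}·8 = 547.4 + 129.1, so R_B^{BC} = 84.56 kN and R_C = 97.75 − 84.56 = 13.19 kN.
R_B = 96.77 + 84.56 = 181.3 kN.

R_B = 181.3 kN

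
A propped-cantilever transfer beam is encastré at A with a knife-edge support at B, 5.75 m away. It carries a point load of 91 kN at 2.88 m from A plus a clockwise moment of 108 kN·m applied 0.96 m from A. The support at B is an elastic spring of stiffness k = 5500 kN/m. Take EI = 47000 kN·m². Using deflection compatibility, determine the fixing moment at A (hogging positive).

Remove the prop at B; the released (primary) structure is a cantilever built in at A.
Downward deflection at the released point B due to the loads:
  point load 91 at a = 2.88: Pa²(3L − a)/(6EI) = 1808/EI
  clockwise couple 108 at a = 0.96: M₀a(2L − a)/(2EI) = 546.4/EI
  δ_0 = 2354/EI
Flexibility coefficient — unit upward force at B: δ_{BB} = L³/(3EI) = 63.37/EI.
With EI = 47000 kN·m²: δ_0 = 0.050088 m and δ_{BB} = 0.001348 m/kN.
Compatibility — the spring shortens by R_B/k under the reaction it provides: δ_0 − R_B·δ_{BB} = R_B/k. With 1/k = 0.000182 m/kN, R_B = δ_0 / (δ_{BB} + 1/k) = 0.050088 / (0.001348 + 0.000182) = 32.73 kN.
Moment equilibrium about A: M_A = Σ(load moments about A) − R_B·L = 370.1 − 32.73×5.75 = 181.9 kN·m.

M_A = 181.9 kN·m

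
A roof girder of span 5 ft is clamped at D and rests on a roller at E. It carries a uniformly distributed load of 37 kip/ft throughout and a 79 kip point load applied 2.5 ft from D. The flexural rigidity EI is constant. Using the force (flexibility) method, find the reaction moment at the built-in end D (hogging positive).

M_D = 189.7 kip·ft

Take the reaction at E as the redundant and release it; the primary structure is a cantilever fixed at D.
Primary-structure tip deflection at E by superposition:
  UDL 37: wL⁴/(8EI) = 2891/EI
  point load 79 at a = 2.5: Pa²(3L − a)/(6EI) = 1029/EI
  δ_0 = 3919/EI
Tip deflection under a unit load at E: L³/(3EI) = 41.67/EI.
Compatibility at E: δ_0 − R_E·δ_{EE} = 0, so R_E = 3919/41.67 = 94.06 kip.
Moment equilibrium about D: M_D = Σ(load moments about D) − R_E·L = 660 − 94.06×5 = 189.7 kip·ft.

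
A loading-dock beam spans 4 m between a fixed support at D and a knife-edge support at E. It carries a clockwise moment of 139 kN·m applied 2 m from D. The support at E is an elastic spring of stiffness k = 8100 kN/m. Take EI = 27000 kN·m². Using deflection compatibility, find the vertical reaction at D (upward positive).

Choose R_E as the redundant. The primary structure is the cantilever fixed at D.
Downward deflection at the released point E due to the loads:
  clockwise couple 139 at a = 2: M₀a(2L − a)/(2EI) = 834/EI
Flexibility coefficient — unit upward force at E: δ_{EE} = L³/(3EI) = 21.33/EI.
With EI = 27000 kN·m²: δ_0 = 0.030889 m and δ_{EE} = 0.00079 m/kN.
Compatibility — the spring shortens by R_E/k under the reaction it provides: δ_0 − R_E·δ_{EE} = R_E/k. With 1/k = 0.000123 m/kN, R_E = δ_0 / (δ_{EE} + 1/k) = 0.030889 / (0.00079 + 0.000123) = 33.81 kN.
Vertical equilibrium: R_D = ΣP − R_E = 0 − 33.81 = -33.81 kN.

R_D = -33.81 kN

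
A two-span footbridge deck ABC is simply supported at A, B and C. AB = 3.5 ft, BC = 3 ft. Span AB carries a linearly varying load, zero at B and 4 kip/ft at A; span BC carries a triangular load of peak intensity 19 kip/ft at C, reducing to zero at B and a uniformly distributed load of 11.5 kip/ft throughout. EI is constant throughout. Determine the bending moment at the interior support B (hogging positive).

Take M_B as the redundant. Released structure: two simple spans AB and BC with a hinge at B.
Rotations at B on the released spans (each span's end-slope, ×1/EI):
  span AB: triangular load, peak 4: 7w₀L³/(360EI) = 3.335/EI
  span BC: triangular load, peak 19: 7w₀L³/(360EI) = 9.975/EI
  span BC: UDL 11.5: wL³/(24EI) = 12.94/EI
  relative rotation θ_0 = (3.335 + 22.91)/EI = 26.25/EI
A unit hogging moment at B produces rotation L₁/(3EI) + L₂/(3EI) = 2.167/EI.
Compatibility: M_B·(L₁+L₂)/(3EI) = θ_0, giving M_B = 12.11 kip·ft (hogging).

M_B = 12.11 kip·ft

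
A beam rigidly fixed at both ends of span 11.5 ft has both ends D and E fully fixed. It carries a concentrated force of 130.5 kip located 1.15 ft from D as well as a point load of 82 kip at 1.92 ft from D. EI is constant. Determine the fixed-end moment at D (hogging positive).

Release both end moments; the primary structure is a simply-supported span DE with redundants M_D and M_E.
On the primary (simply-supported) span, the end slopes from the loading are:
  at D: point load 130.5 at a = 1.15: Pab(L + b)/(6LEI) = 491.9/EI
  at E: point load 130.5 at a = 1.15: Pab(L + a)/(6LEI) = 284.8/EI
  at D: point load 82 at a = 1.92: Pab(L + b)/(6LEI) = 460.8/EI
  at E: point load 82 at a = 1.92: Pab(L + a)/(6LEI) = 293.3/EI
  θ_D0 = 952.7/EI,  θ_E0 = 578.1/EI
Flexibility coefficients: a unit moment at one end gives L/(3EI) there and L/(6EI) at the far end, so f₁₁ = f₂₂ = 3.833/EI and f₁₂ = f₂₁ = 1.917/EI.
Compatibility — zero rotation at each built-in end:
  3.833 M_D + 1.917 M_E = 952.7
  1.917 M_D + 3.833 M_E = 578.1
Solving the pair gives M_D = 230.8 kip·ft and M_E = 35.4 kip·ft (hogging).

M_D = 230.8 kip·ft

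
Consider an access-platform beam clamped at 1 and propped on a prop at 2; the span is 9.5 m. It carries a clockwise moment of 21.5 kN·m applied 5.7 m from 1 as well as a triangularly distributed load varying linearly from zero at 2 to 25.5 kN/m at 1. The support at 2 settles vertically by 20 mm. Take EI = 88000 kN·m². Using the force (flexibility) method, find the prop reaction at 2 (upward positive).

Choose R_2 as the redundant. The primary structure is the cantilever fixed at 1.
Free-end deflection of the primary structure under the applied loading (downward +):
  clockwise couple 21.5 at a = 5.7: M₀a(2L − a)/(2EI) = 815/EI
  triangular load, peak 25.5 at the fixed end: w₀L⁴/(30EI) = 6923/EI
  δ_0 = 7738/EI
Flexibility coefficient — unit upward force at 2: δ_{22} = L³/(3EI) = 285.8/EI.
With EI = 88000 kN·m²: δ_0 = 0.087935 m and δ_{22} = 0.003248 m/kN.
Compatibility — the beam at 2 must follow the support down by 0.02 m: δ_0 − R_2·δ_{22} = 0.02, so R_2 = (0.087935 − 0.02)/0.003248 = 20.92 kN.

R_2 = 20.92 kN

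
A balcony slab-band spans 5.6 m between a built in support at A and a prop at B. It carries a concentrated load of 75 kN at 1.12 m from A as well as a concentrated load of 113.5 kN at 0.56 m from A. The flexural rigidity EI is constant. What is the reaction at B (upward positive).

Choose R_B as the redundant. The primary structure is the cantilever fixed at A.
Primary-structure tip deflection at B by superposition:
  point load 75 at a = 1.12: Pa²(3L − a)/(6EI) = 245.9/EI
  point load 113.5 at a = 0.56: Pa²(3L − a)/(6EI) = 96.34/EI
  δ_0 = 342.2/EI
Tip deflection under a unit load at B: L³/(3EI) = 58.54/EI.
Compatibility at B: δ_0 − R_B·δ_{BB} = 0, so R_B = 342.2/58.54 = 5.846 kN.

R_B = 5.846 kN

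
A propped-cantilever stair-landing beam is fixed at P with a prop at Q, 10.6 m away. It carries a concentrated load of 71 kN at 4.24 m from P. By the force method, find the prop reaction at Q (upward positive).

R_Q = 14.77 kN

Remove the prop at Q; the released (primary) structure is a cantilever built in at P.
Free-end deflection of the primary structure under the applied loading (downward +):
  point load 71 at a = 4.24: Pa²(3L − a)/(6EI) = 5863/EI
Tip deflection under a unit load at Q: L³/(3EI) = 397/EI.
Compatibility at Q: δ_0 − R_Q·δ_{QQ} = 0, so R_Q = 5863/397 = 14.77 kN.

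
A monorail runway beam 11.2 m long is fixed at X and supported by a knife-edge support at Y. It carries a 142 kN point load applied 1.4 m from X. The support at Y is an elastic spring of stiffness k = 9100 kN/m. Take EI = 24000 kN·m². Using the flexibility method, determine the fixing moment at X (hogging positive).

Take the reaction at Y as the redundant and release it; the primary structure is a cantilever fixed at X.
Downward deflection at the released point Y due to the loads:
  point load 142 at a = 1.4: Pa²(3L − a)/(6EI) = 1494/EI
Tip deflection under a unit load at Y: L³/(3EI) = 468.3/EI.
With EI = 24000 kN·m²: δ_0 = 0.062235 m and δ_{YY} = 0.019513 m/kN.
Compatibility — the spring shortens by R_Y/k under the reaction it provides: δ_0 − R_Y·δ_{YY} = R_Y/k. With 1/k = 0.00011 m/kN, R_Y = δ_0 / (δ_{YY} + 1/k) = 0.062235 / (0.019513 + 0.00011) = 3.172 kN.
Moment equilibrium about X: M_X = Σ(load moments about X) − R_Y·L = 198.8 − 3.172×11.2 = 163.3 kN·m.

M_X = 163.3 kN·m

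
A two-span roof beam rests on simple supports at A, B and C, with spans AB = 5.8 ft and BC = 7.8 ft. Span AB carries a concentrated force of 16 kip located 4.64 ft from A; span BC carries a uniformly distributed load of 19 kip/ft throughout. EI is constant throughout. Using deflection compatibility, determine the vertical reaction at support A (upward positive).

Take M_B as the redundant. Released structure: two simple spans AB and BC with a hinge at B.
Discontinuity in slope at B on the released structure — sum the simple-span end rotations:
  span AB: point load 16 at a = 4.64: Pab(L + a)/(6LEI) = 25.84/EI
  span BC: UDL 19: wL³/(24EI) = 375.7/EI
  relative rotation θ_0 = (25.84 + 375.7)/EI = 401.5/EI
A unit hogging moment at B produces rotation L₁/(3EI) + L₂/(3EI) = 4.533/EI.
Slope continuity at B: θ_0 = M_B·4.533/EI, so M_B = 401.5/4.533 = 88.57 kip·ft (hogging).
Span AB, ΣM about A with M_B applied at B: R_B^{AB}·5.8 = 74.24 + 88.57, so R_B^{AB} = 28.07 kip and R_A = 16 − 28.07 = -12.07 kip.

R_A = -12.07 kip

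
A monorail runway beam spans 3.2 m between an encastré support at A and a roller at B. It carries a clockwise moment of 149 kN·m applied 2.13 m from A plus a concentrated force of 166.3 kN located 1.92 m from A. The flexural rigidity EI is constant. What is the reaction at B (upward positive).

R_B = 133.9 kN

Remove the prop at B; the released (primary) structure is a cantilever built in at A.
Deflection at B on the released cantilever, summing each load's contribution:
  clockwise couple 149 at a = 2.13: M₀a(2L − a)/(2EI) = 677.6/EI
  point load 166.3 at a = 1.92: Pa²(3L − a)/(6EI) = 784.7/EI
  δ_0 = 1462/EI
Flexibility coefficient — unit upward force at B: δ_{BB} = L³/(3EI) = 10.92/EI.
The prop prevents deflection at B: R_B = δ_0/δ_{BB} = 1462/10.92 = 133.9 kN.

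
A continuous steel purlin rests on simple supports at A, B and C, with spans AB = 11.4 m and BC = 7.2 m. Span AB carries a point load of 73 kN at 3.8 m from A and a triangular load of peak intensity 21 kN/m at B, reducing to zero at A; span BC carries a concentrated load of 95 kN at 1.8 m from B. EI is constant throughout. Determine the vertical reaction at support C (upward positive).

R_C = -8.266 kN

Insert a hinge at B; M_B is the redundant, and each span becomes simply supported.
End slopes at the hinge B, treating each span as simply supported:
  span AB: point load 73 at a = 3.8: Pab(L + a)/(6LEI) = 468.5/EI
  span AB: triangular load, peak 21: w₀L³/(45EI) = 691.4/EI
  span BC: point load 95 at a = 1.8: Pab(L + b)/(6LEI) = 269.3/EI
  relative rotation θ_0 = (1160 + 269.3)/EI = 1429/EI
A unit hogging moment at B produces rotation L₁/(3EI) + L₂/(3EI) = 6.2/EI.
Compatibility: M_B·(L₁+L₂)/(3EI) = θ_0, giving M_B = 230.5 kN·m (hogging).
Span BC, ΣM about C: R_B^{BC}·7.2 = 513 + 230.5, so R_B^{BC} = 103.3 kN and R_C = 95 − 103.3 = -8.266 kN.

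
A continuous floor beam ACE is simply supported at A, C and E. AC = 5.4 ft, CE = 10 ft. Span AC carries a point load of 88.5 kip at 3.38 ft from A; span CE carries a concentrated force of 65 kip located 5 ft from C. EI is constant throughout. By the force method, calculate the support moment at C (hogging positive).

Release continuity at C by inserting a hinge; the redundant is the internal moment M_C. The primary structure is two simply-supported spans AC and CE.
End slopes at the hinge C, treating each span as simply supported:
  span AC: point load 88.5 at a = 3.38: Pab(L + a)/(6LEI) = 163.7/EI
  span CE: point load 65 at a = 5: Pab(L + b)/(6LEI) = 406.2/EI
  relative rotation θ_0 = (163.7 + 406.2)/EI = 570/EI
A unit hogging moment at C produces rotation L₁/(3EI) + L₂/(3EI) = 5.133/EI.
Compatibility: M_C·(L₁+L₂)/(3EI) = θ_0, giving M_C = 111 kip·ft (hogging).

M_C = 111 kip·ft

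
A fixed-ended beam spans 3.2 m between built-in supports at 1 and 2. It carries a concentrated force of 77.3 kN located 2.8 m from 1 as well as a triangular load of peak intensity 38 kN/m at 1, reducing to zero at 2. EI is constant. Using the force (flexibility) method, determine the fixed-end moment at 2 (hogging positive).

Release both end moments; the primary structure is a simply-supported span 12 with redundants M_1 and M_2.
On the primary (simply-supported) span, the end slopes from the loading are:
  at 1: point load 77.3 at a = 2.8: Pab(L + b)/(6LEI) = 16.23/EI
  at 2: point load 77.3 at a = 2.8: Pab(L + a)/(6LEI) = 27.05/EI
  at 1: triangular load, peak 38: w₀L³/(45EI) = 27.67/EI
  at 2: triangular load, peak 38: 7w₀L³/(360EI) = 24.21/EI
  θ_10 = 43.9/EI,  θ_20 = 51.27/EI
Flexibility coefficients: a unit moment at one end gives L/(3EI) there and L/(6EI) at the far end, so f₁₁ = f₂₂ = 1.067/EI and f₁₂ = f₂₁ = 0.5333/EI.
Compatibility — zero rotation at each built-in end:
  1.067 M_1 + 0.5333 M_2 = 43.9
  0.5333 M_1 + 1.067 M_2 = 51.27
Solving the pair gives M_1 = 22.84 kN·m and M_2 = 36.64 kN·m (hogging).

M_2 = 36.64 kN·m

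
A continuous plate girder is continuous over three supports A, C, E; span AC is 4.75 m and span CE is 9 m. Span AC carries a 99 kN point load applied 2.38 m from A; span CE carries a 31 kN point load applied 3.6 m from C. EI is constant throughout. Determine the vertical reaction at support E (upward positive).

R_E = 5.117 kN

Insert a hinge at C; M_C is the redundant, and each span becomes simply supported.
End slopes at the hinge C, treating each span as simply supported:
  span AC: point load 99 at a = 2.38: Pab(L + a)/(6LEI) = 139.7/EI
  span CE: point load 31 at a = 3.6: Pab(L + b)/(6LEI) = 160.7/EI
  relative rotation θ_0 = (139.7 + 160.7)/EI = 300.4/EI
A unit hogging moment at C produces rotation L₁/(3EI) + L₂/(3EI) = 4.583/EI.
Slope continuity at C: θ_0 = M_C·4.583/EI, so M_C = 300.4/4.583 = 65.54 kN·m (hogging).
Span CE, ΣM about E: R_C^{CE}·9 = 167.4 + 65.54, so R_C^{CE} = 25.88 kN and R_E = 31 − 25.88 = 5.117 kN.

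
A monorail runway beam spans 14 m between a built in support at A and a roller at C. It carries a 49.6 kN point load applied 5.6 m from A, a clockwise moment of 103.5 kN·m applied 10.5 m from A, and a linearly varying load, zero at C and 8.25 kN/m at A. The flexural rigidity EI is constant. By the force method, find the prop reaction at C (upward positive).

Release the roller at C. Primary structure: cantilever fixed at A.
Deflection at C on the released cantilever, summing each load's contribution:
  point load 49.6 at a = 5.6: Pa²(3L − a)/(6EI) = 9436/EI
  clockwise couple 103.5 at a = 10.5: M₀a(2L − a)/(2EI) = 9509/EI
  triangular load, peak 8.25 at the fixed end: w₀L⁴/(30EI) = 10564/EI
  δ_0 = 29510/EI
Flexibility coefficient — unit upward force at C: δ_{CC} = L³/(3EI) = 914.7/EI.
The prop prevents deflection at C: R_C = δ_0/δ_{CC} = 29510/914.7 = 32.26 kN.

R_C = 32.26 kN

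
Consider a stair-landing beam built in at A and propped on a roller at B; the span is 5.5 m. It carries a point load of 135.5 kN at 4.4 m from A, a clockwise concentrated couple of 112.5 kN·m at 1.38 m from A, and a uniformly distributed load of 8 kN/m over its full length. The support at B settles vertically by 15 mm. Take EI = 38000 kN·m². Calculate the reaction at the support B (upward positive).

Release the roller at B. Primary structure: cantilever fixed at A.
Deflection at B on the released cantilever, summing each load's contribution:
  point load 135.5 at a = 4.4: Pa²(3L − a)/(6EI) = 5290/EI
  clockwise couple 112.5 at a = 1.38: M₀a(2L − a)/(2EI) = 746.8/EI
  UDL 8: wL⁴/(8EI) = 915.1/EI
  δ_0 = 6952/EI
Tip deflection under a unit load at B: L³/(3EI) = 55.46/EI.
With EI = 38000 kN·m²: δ_0 = 0.18295 m and δ_{BB} = 0.001459 m/kN.
Compatibility — the beam at B must follow the support down by 0.015 m: δ_0 − R_B·δ_{BB} = 0.015, so R_B = (0.18295 − 0.015)/0.001459 = 115.1 kN.

R_B = 115.1 kN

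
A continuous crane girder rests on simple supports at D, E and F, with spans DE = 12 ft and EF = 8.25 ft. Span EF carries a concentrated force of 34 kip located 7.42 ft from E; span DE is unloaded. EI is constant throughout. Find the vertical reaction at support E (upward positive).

Take M_E as the redundant. Released structure: two simple spans DE and EF with a hinge at E.
End slopes at the hinge E, treating each span as simply supported:
  span EF: point load 34 at a = 7.42: Pab(L + b)/(6LEI) = 38.41/EI
  relative rotation θ_0 = (0 + 38.41)/EI = 38.41/EI
A unit hogging moment at E produces rotation L₁/(3EI) + L₂/(3EI) = 6.75/EI.
Compatibility: M_E·(L₁+L₂)/(3EI) = θ_0, giving M_E = 5.69 kip·ft (hogging).
Span DE, ΣM about D with M_E applied at E: R_E^{DE}·12 = 0 + 5.69, so R_E^{DE} = 0.4742 kip and R_D = 0 − 0.4742 = -0.4742 kip.
Span EF, ΣM about F: R_E^{EF}·8.25 = 28.22 + 5.69, so R_E^{EF} = 4.11 kip and R_F = 34 − 4.11 = 29.89 kip.
R_E = 0.4742 + 4.11 = 4.585 kip.

R_E = 4.585 kip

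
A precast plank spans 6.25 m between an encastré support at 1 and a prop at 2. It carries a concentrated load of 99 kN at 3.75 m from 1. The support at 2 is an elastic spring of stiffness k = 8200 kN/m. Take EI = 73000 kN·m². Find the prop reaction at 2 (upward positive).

R_2 = 38.55 kN

Choose R_2 as the redundant. The primary structure is the cantilever fixed at 1.
Deflection at 2 on the released cantilever, summing each load's contribution:
  point load 99 at a = 3.75: Pa²(3L − a)/(6EI) = 3480/EI
Tip deflection under a unit load at 2: L³/(3EI) = 81.38/EI.
With EI = 73000 kN·m²: δ_0 = 0.047678 m and δ_{22} = 0.001115 m/kN.
Compatibility — the spring shortens by R_2/k under the reaction it provides: δ_0 − R_2·δ_{22} = R_2/k. With 1/k = 0.000122 m/kN, R_2 = δ_0 / (δ_{22} + 1/k) = 0.047678 / (0.001115 + 0.000122) = 38.55 kN.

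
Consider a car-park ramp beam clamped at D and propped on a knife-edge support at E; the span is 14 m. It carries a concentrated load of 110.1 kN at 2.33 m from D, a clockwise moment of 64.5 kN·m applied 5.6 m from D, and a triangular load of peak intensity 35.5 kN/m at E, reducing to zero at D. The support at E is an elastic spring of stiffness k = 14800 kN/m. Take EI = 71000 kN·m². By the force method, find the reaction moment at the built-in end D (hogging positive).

Release the roller at E. Primary structure: cantilever fixed at D.
Downward deflection at the released point E due to the loads:
  point load 110.1 at a = 2.33: Pa²(3L − a)/(6EI) = 3952/EI
  clockwise couple 64.5 at a = 5.6: M₀a(2L − a)/(2EI) = 4045/EI
  triangular load, peak 35.5 at the free end: 11w₀L⁴/(120EI) = 125012/EI
  δ_0 = 133009/EI
Tip deflection under a unit load at E: L³/(3EI) = 914.7/EI.
With EI = 71000 kN·m²: δ_0 = 1.8734 m and δ_{EE} = 0.012883 m/kN.
Compatibility — the spring shortens by R_E/k under the reaction it provides: δ_0 − R_E·δ_{EE} = R_E/k. With 1/k = 0.000068 m/kN, R_E = δ_0 / (δ_{EE} + 1/k) = 1.8734 / (0.012883 + 0.000068) = 144.7 kN.
Moment equilibrium about D: M_D = Σ(load moments about D) − R_E·L = 2640 − 144.7×14 = 615.1 kN·m.

M_D = 615.1 kN·m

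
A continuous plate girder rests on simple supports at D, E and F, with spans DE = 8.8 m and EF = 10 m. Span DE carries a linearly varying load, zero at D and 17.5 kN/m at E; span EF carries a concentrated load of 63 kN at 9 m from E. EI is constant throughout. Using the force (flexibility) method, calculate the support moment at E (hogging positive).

M_E = 58.88 kN·m

Release continuity at E by inserting a hinge; the redundant is the internal moment M_E. The primary structure is two simply-supported spans DE and EF.
Discontinuity in slope at E on the released structure — sum the simple-span end rotations:
  span DE: triangular load, peak 17.5: w₀L³/(45EI) = 265/EI
  span EF: point load 63 at a = 9: Pab(L + b)/(6LEI) = 104/EI
  relative rotation θ_0 = (265 + 104)/EI = 369/EI
A unit hogging moment at E produces rotation L₁/(3EI) + L₂/(3EI) = 6.267/EI.
Compatibility: M_E·(L₁+L₂)/(3EI) = θ_0, giving M_E = 58.88 kN·m (hogging).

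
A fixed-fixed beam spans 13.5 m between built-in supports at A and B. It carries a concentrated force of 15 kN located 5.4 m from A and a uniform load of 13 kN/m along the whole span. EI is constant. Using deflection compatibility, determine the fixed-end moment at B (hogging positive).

Take the two fixed-end moments M_A, M_B as redundants; the released structure is the simple span AB.
On the primary (simply-supported) span, the end slopes from the loading are:
  at A: point load 15 at a = 5.4: Pab(L + b)/(6LEI) = 175/EI
  at B: point load 15 at a = 5.4: Pab(L + a)/(6LEI) = 153.1/EI
  at A: UDL 13: wL³/(24EI) = 1333/EI
  at B: UDL 13: wL³/(24EI) = 1333/EI
  θ_A0 = 1508/EI,  θ_B0 = 1486/EI
Flexibility coefficients: a unit moment at one end gives L/(3EI) there and L/(6EI) at the far end, so f₁₁ = f₂₂ = 4.5/EI and f₁₂ = f₂₁ = 2.25/EI.
Compatibility — zero rotation at each built-in end:
  4.5 M_A + 2.25 M_B = 1508
  2.25 M_A + 4.5 M_B = 1486
Solving the pair gives M_A = 226.6 kN·m and M_B = 216.9 kN·m (hogging).

M_B = 216.9 kN·m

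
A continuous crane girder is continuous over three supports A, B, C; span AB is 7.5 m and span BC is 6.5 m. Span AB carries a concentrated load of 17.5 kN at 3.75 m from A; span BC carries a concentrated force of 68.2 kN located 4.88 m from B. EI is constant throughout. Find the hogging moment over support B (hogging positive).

M_B = 37.24 kN·m

Take M_B as the redundant. Released structure: two simple spans AB and BC with a hinge at B.
Discontinuity in slope at B on the released structure — sum the simple-span end rotations:
  span AB: point load 17.5 at a = 3.75: Pab(L + a)/(6LEI) = 61.52/EI
  span BC: point load 68.2 at a = 4.88: Pab(L + b)/(6LEI) = 112.3/EI
  relative rotation θ_0 = (61.52 + 112.3)/EI = 173.8/EI
A unit hogging moment at B produces rotation L₁/(3EI) + L₂/(3EI) = 4.667/EI.
Compatibility: M_B·(L₁+L₂)/(3EI) = θ_0, giving M_B = 37.24 kN·m (hogging).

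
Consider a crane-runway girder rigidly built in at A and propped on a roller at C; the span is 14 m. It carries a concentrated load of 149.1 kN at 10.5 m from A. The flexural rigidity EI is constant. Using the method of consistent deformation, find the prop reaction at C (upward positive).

Take the reaction at C as the redundant and release it; the primary structure is a cantilever fixed at A.
Deflection at C on the released cantilever, summing each load's contribution:
  point load 149.1 at a = 10.5: Pa²(3L − a)/(6EI) = 86301/EI
Tip deflection under a unit load at C: L³/(3EI) = 914.7/EI.
The prop prevents deflection at C: R_C = δ_0/δ_{CC} = 86301/914.7 = 94.35 kN.

R_C = 94.35 kN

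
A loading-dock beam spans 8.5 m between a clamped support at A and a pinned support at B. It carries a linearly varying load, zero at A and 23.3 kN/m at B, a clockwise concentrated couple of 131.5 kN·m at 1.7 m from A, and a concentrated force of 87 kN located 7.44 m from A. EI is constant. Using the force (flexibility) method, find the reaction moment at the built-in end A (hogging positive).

Release the roller at B. Primary structure: cantilever fixed at A.
Primary-structure tip deflection at B by superposition:
  triangular load, peak 23.3 at the free end: 11w₀L⁴/(120EI) = 11149/EI
  clockwise couple 131.5 at a = 1.7: M₀a(2L − a)/(2EI) = 1710/EI
  point load 87 at a = 7.44: Pa²(3L − a)/(6EI) = 14495/EI
  δ_0 = 27355/EI
Tip deflection under a unit load at B: L³/(3EI) = 204.7/EI.
Compatibility at B: δ_0 − R_B·δ_{BB} = 0, so R_B = 27355/204.7 = 133.6 kN.
Moment equilibrium about A: M_A = Σ(load moments about A) − R_B·L = 1340 − 133.6×8.5 = 204.1 kN·m.

M_A = 204.1 kN·m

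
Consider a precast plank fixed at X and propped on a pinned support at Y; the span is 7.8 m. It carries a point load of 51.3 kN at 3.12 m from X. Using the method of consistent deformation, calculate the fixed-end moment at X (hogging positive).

Choose R_Y as the redundant. The primary structure is the cantilever fixed at X.
Downward deflection at the released point Y due to the loads:
  point load 51.3 at a = 3.12: Pa²(3L − a)/(6EI) = 1688/EI
Tip deflection under a unit load at Y: L³/(3EI) = 158.2/EI.
The prop prevents deflection at Y: R_Y = δ_0/δ_{YY} = 1688/158.2 = 10.67 kN.
Moment equilibrium about X: M_X = Σ(load moments about X) − R_Y·L = 160.1 − 10.67×7.8 = 76.83 kN·m.

M_X = 76.83 kN·m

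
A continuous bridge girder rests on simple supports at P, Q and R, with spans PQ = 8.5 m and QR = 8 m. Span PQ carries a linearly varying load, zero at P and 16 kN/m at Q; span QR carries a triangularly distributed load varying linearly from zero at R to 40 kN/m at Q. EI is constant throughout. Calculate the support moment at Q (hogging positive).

M_Q = 122.4 kN·m

Take M_Q as the redundant. Released structure: two simple spans PQ and QR with a hinge at Q.
End slopes at the hinge Q, treating each span as simply supported:
  span PQ: triangular load, peak 16: w₀L³/(45EI) = 218.4/EI
  span QR: triangular load, peak 40: w₀L³/(45EI) = 455.1/EI
  relative rotation θ_0 = (218.4 + 455.1)/EI = 673.5/EI
A unit hogging moment at Q produces rotation L₁/(3EI) + L₂/(3EI) = 5.5/EI.
Compatibility: M_Q·(L₁+L₂)/(3EI) = θ_0, giving M_Q = 122.4 kN·m (hogging).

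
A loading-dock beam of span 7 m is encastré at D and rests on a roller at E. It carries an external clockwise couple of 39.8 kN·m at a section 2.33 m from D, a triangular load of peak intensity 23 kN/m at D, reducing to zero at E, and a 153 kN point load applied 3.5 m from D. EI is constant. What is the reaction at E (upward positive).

Take the reaction at E as the redundant and release it; the primary structure is a cantilever fixed at D.
Deflection at E on the released cantilever, summing each load's contribution:
  clockwise couple 39.8 at a = 2.33: M₀a(2L − a)/(2EI) = 541.1/EI
  triangular load, peak 23 at the fixed end: w₀L⁴/(30EI) = 1841/EI
  point load 153 at a = 3.5: Pa²(3L − a)/(6EI) = 5467/EI
  δ_0 = 7848/EI
Tip deflection under a unit load at E: L³/(3EI) = 114.3/EI.
The prop prevents deflection at E: R_E = δ_0/δ_{EE} = 7848/114.3 = 68.65 kN.

R_E = 68.65 kN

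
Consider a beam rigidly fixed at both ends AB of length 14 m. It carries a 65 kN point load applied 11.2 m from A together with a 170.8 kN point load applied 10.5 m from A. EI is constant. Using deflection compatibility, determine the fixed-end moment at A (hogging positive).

M_A = 141.2 kN·m

Release both end moments; the primary structure is a simply-supported span AB with redundants M_A and M_B.
End rotations of the released simple span under the applied load (×1/EI):
  at A: point load 65 at a = 11.2: Pab(L + b)/(6LEI) = 407.7/EI
  at B: point load 65 at a = 11.2: Pab(L + a)/(6LEI) = 611.5/EI
  at A: point load 170.8 at a = 10.5: Pab(L + b)/(6LEI) = 1308/EI
  at B: point load 170.8 at a = 10.5: Pab(L + a)/(6LEI) = 1831/EI
  θ_A0 = 1715/EI,  θ_B0 = 2442/EI
Flexibility coefficients: a unit moment at one end gives L/(3EI) there and L/(6EI) at the far end, so f₁₁ = f₂₂ = 4.667/EI and f₁₂ = f₂₁ = 2.333/EI.
Compatibility — zero rotation at each built-in end:
  4.667 M_A + 2.333 M_B = 1715
  2.333 M_A + 4.667 M_B = 2442
Solving the pair gives M_A = 141.2 kN·m and M_B = 452.7 kN·m (hogging).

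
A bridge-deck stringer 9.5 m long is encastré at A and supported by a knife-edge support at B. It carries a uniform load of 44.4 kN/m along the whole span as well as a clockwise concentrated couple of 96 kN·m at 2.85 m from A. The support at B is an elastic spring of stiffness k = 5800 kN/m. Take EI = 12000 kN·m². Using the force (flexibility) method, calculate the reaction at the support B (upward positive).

Choose R_B as the redundant. The primary structure is the cantilever fixed at A.
Downward deflection at the released point B due to the loads:
  UDL 44.4: wL⁴/(8EI) = 45205/EI
  clockwise couple 96 at a = 2.85: M₀a(2L − a)/(2EI) = 2209/EI
  δ_0 = 47414/EI
Flexibility coefficient — unit upward force at B: δ_{BB} = L³/(3EI) = 285.8/EI.
With EI = 12000 kN·m²: δ_0 = 3.9512 m and δ_{BB} = 0.023816 m/kN.
Compatibility — the spring shortens by R_B/k under the reaction it provides: δ_0 − R_B·δ_{BB} = R_B/k. With 1/k = 0.000172 m/kN, R_B = δ_0 / (δ_{BB} + 1/k) = 3.9512 / (0.023816 + 0.000172) = 164.7 kN.

R_B = 164.7 kN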